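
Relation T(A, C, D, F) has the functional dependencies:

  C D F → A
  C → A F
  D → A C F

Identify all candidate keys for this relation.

{D}

Attribute D never appears on the right-hand side of any dependency, so D must belong to every candidate key.
{D}⁺ = {A, C, D, F}, which is all of the schema, so {D} is the only candidate key.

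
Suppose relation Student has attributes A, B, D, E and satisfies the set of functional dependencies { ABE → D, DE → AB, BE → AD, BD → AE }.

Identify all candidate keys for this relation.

{B, D}⁺: BD→AE adds A, E → {A, B, D, E}.
{B, E}⁺: BE→AD adds A, D → {A, B, D, E}.
{D, E}⁺: DE→AB adds A, B → {A, B, D, E}.
Any other superkey contains one of these as a subset, so there are no further candidate keys.

{B, D}, {B, E}, {D, E}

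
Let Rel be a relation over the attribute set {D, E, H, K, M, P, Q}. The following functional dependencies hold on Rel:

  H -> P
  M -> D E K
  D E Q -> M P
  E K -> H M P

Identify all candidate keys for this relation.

MQ, DEQ, EKQ

Attribute Q never appears on the right-hand side of any dependency, so Q must belong to every candidate key.
{Q}⁺ = {Q}, which is not all of the schema, so we must add further attributes.
{M, Q}⁺: M→DEK adds D, E, K; DEQ→MP adds P; EK→HMP adds H → {D, E, H, K, M, P, Q}. Minimal: {Q}⁺ = {Q}; {M}⁺ = {D, E, H, K, M, P} — none reach the full schema.
{D, E, Q}⁺: DEQ→MP adds M, P; M→DEK adds K; EK→HMP adds H → {D, E, H, K, M, P, Q}. Minimal: {E, Q}⁺ = {E, Q}; {D, Q}⁺ = {D, Q}; {D, E}⁺ = {D, E} — none reach the full schema.
{E, K, Q}⁺: EK→HMP adds H, M, P; M→DEK adds D → {D, E, H, K, M, P, Q}. Minimal: {K, Q}⁺ = {K, Q}; {E, Q}⁺ = {E, Q}; {E, K}⁺ = {D, E, H, K, M, P} — none reach the full schema.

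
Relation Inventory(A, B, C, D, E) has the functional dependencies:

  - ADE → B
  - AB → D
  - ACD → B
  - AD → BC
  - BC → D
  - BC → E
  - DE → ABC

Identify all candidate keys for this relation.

{A, B}, {A, D}, {B, C}, {D, E}

{A, B}⁺: AB→D adds D; AD→BC adds C; BC→E adds E → {A, B, C, D, E}. Minimal: {B}⁺ = {B}; {A}⁺ = {A} — none reach the full schema.
{A, D}⁺: AD→BC adds B, C; BC→E adds E → {A, B, C, D, E}. Minimal: {D}⁺ = {D}; {A}⁺ = {A} — none reach the full schema.
{B, C}⁺: BC→D adds D; BC→E adds E; DE→ABC adds A → {A, B, C, D, E}. Minimal: {C}⁺ = {C}; {B}⁺ = {B} — none reach the full schema.
{D, E}⁺: DE→ABC adds A, B, C → {A, B, C, D, E}. Minimal: {E}⁺ = {E}; {D}⁺ = {D} — none reach the full schema.
Any other superkey contains one of these as a subset, so there are no further candidate keys.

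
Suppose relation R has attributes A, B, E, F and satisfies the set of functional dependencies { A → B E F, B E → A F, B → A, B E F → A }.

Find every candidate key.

(A), (B)

{A}⁺: A→BEF adds B, E, F → {A, B, E, F}.
{B}⁺: B→A adds A; A→BEF adds E, F → {A, B, E, F}.
Any other superkey contains one of these as a subset, so there are no further candidate keys.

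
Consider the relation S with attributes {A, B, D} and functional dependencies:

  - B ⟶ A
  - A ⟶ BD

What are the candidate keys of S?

(A); (B)

{A}⁺: A→BD adds B, D → {A, B, D}.
{B}⁺: B→A adds A; A→BD adds D → {A, B, D}.
Any other superkey contains one of these as a subset, so there are no further candidate keys.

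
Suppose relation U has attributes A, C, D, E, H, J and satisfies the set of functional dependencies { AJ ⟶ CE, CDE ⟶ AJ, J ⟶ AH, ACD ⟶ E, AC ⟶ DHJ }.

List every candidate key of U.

{J}⁺: J→AH adds A, H; AJ→CE adds C, E; AC→DHJ adds D → {A, C, D, E, H, J}.
{A, C}⁺: AC→DHJ adds D, H, J; AJ→CE adds E → {A, C, D, E, H, J}. Minimal: {C}⁺ = {C}; {A}⁺ = {A} — none reach the full schema.
{C, D, E}⁺: CDE→AJ adds A, J; J→AH adds H → {A, C, D, E, H, J}. Minimal: {D, E}⁺ = {D, E}; {C, E}⁺ = {C, E}; {C, D}⁺ = {C, D} — none reach the full schema.
Any other superkey contains one of these as a subset, so there are no further candidate keys.

(J), (A, C), (C, D, E)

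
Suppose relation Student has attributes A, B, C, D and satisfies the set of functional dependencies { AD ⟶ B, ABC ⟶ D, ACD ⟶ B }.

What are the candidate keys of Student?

{A, B, C}⁺: ABC→D adds D → {A, B, C, D}. Minimal: {B, C}⁺ = {B, C}; {A, C}⁺ = {A, C}; {A, B}⁺ = {A, B} — none reach the full schema.
{A, C, D}⁺: AD→B adds B → {A, B, C, D}. Minimal: {C, D}⁺ = {C, D}; {A, D}⁺ = {A, B, D}; {A, C}⁺ = {A, C} — none reach the full schema.

{A, B, C}, {A, C, D}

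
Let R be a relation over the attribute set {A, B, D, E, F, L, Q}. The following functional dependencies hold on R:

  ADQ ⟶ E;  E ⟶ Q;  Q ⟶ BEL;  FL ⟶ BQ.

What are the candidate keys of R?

Attributes A, D, F never appear on any right-hand side, so every candidate key must contain {A, D, F}.
{A, D, F}⁺ = {A, D, F}, which is not all of the schema, so we must add further attributes.
{A, D, E, F}⁺: E→Q adds Q; Q→BEL adds B, L → {A, B, D, E, F, L, Q}. Minimal: {D, E, F}⁺ = {B, D, E, F, L, Q}; {A, E, F}⁺ = {A, B, E, F, L, Q}; {A, D, F}⁺ = {A, D, F}; … — none reach the full schema.
{A, D, F, L}⁺: FL→BQ adds B, Q; ADQ→E adds E → {A, B, D, E, F, L, Q}. Minimal: {D, F, L}⁺ = {B, D, E, F, L, Q}; {A, F, L}⁺ = {A, B, E, F, L, Q}; {A, D, L}⁺ = {A, D, L}; … — none reach the full schema.
{A, D, F, Q}⁺: ADQ→E adds E; Q→BEL adds B, L → {A, B, D, E, F, L, Q}. Minimal: {D, F, Q}⁺ = {B, D, E, F, L, Q}; {A, F, Q}⁺ = {A, B, E, F, L, Q}; {A, D, Q}⁺ = {A, B, D, E, L, Q}; … — none reach the full schema.
Any other superkey contains one of these as a subset, so there are no further candidate keys.

{A, D, E, F}; {A, D, F, L}; {A, D, F, Q}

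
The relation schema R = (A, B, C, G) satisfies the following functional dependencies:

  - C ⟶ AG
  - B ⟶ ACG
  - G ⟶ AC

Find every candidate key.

(B)

Attribute B never appears on the right-hand side of any dependency, so B must belong to every candidate key.
{B}⁺ = {A, B, C, G}, which is all of the schema, so {B} is the only candidate key.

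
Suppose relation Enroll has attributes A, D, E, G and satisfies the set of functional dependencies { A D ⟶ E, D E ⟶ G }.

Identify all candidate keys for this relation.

(A, D)

Attributes A, D never appear on any right-hand side, so every candidate key must contain {A, D}.
{A, D}⁺ = {A, D, E, G}, which is all of the schema, so {A, D} is the only candidate key.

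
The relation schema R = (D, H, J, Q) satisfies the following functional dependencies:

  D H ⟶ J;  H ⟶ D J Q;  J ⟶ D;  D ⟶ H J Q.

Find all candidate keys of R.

D; H; J

{D}⁺: D→HJQ adds H, J, Q → {D, H, J, Q}.
{H}⁺: H→DJQ adds D, J, Q → {D, H, J, Q}.
{J}⁺: J→D adds D; D→HJQ adds H, Q → {D, H, J, Q}.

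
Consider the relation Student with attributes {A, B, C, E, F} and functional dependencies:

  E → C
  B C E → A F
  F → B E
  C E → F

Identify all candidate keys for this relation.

(E), (F)

{E}⁺: E→C adds C; CE→F adds F; F→BE adds B; BCE→AF adds A → {A, B, C, E, F}.
{F}⁺: F→BE adds B, E; E→C adds C; BCE→AF adds A → {A, B, C, E, F}.
Any other superkey contains one of these as a subset, so there are no further candidate keys.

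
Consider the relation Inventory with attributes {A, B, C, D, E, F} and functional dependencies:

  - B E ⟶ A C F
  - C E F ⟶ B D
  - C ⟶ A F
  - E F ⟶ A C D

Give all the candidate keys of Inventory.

(B, E), (C, E), (E, F)

{B, E}⁺: BE→ACF adds A, C, F; CEF→BD adds D → {A, B, C, D, E, F}. Minimal: {E}⁺ = {E}; {B}⁺ = {B} — none reach the full schema.
{C, E}⁺: C→AF adds A, F; EF→ACD adds D; CEF→BD adds B → {A, B, C, D, E, F}. Minimal: {E}⁺ = {E}; {C}⁺ = {A, C, F} — none reach the full schema.
{E, F}⁺: EF→ACD adds A, C, D; CEF→BD adds B → {A, B, C, D, E, F}. Minimal: {F}⁺ = {F}; {E}⁺ = {E} — none reach the full schema.
Any other superkey contains one of these as a subset, so there are no further candidate keys.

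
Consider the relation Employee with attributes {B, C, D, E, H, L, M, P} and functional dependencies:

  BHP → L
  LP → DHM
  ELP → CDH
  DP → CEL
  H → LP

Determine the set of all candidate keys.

{B, H}, {B, D, P}, {B, L, P}

Attribute B never appears on the right-hand side of any dependency, so B must belong to every candidate key.
{B}⁺ = {B}, which is not all of the schema, so we must add further attributes.
{B, H}⁺: H→LP adds L, P; LP→DHM adds D, M; DP→CEL adds C, E → {B, C, D, E, H, L, M, P}. Minimal: {H}⁺ = {C, D, E, H, L, M, P}; {B}⁺ = {B} — none reach the full schema.
{B, D, P}⁺: DP→CEL adds C, E, L; LP→DHM adds H, M → {B, C, D, E, H, L, M, P}. Minimal: {D, P}⁺ = {C, D, E, H, L, M, P}; {B, P}⁺ = {B, P}; {B, D}⁺ = {B, D} — none reach the full schema.
{B, L, P}⁺: LP→DHM adds D, H, M; DP→CEL adds C, E → {B, C, D, E, H, L, M, P}. Minimal: {L, P}⁺ = {C, D, E, H, L, M, P}; {B, P}⁺ = {B, P}; {B, L}⁺ = {B, L} — none reach the full schema.
Any other superkey contains one of these as a subset, so there are no further candidate keys.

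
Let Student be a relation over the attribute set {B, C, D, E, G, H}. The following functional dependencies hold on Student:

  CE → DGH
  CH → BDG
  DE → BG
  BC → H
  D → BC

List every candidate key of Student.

Attribute E never appears on the right-hand side of any dependency, so E must belong to every candidate key.
{E}⁺ = {E}, which is not all of the schema, so we must add further attributes.
{C, E}⁺: CE→DGH adds D, G, H; CH→BDG adds B → {B, C, D, E, G, H}.
{D, E}⁺: DE→BG adds B, G; D→BC adds C; CE→DGH adds H → {B, C, D, E, G, H}.
Any other superkey contains one of these as a subset, so there are no further candidate keys.

{C, E}; {D, E}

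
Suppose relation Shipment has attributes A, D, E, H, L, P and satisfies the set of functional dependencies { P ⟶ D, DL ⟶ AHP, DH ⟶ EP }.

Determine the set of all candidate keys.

DL, LP

Attribute L never appears on the right-hand side of any dependency, so L must belong to every candidate key.
{L}⁺ = {L}, which is not all of the schema, so we must add further attributes.
{D, L}⁺: DL→AHP adds A, H, P; DH→EP adds E → {A, D, E, H, L, P}. Minimal: {L}⁺ = {L}; {D}⁺ = {D} — none reach the full schema.
{L, P}⁺: P→D adds D; DL→AHP adds A, H; DH→EP adds E → {A, D, E, H, L, P}. Minimal: {P}⁺ = {D, P}; {L}⁺ = {L} — none reach the full schema.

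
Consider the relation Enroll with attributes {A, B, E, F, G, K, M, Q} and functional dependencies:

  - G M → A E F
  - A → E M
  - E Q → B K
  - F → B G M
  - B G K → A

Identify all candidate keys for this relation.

FQ, AGQ, EGQ, GMQ, BGKQ

Attribute Q never appears on the right-hand side of any dependency, so Q must belong to every candidate key.
{Q}⁺ = {Q}, which is not all of the schema, so we must add further attributes.
{F, Q}⁺: F→BGM adds B, G, M; GM→AEF adds A, E; EQ→BK adds K → {A, B, E, F, G, K, M, Q}. Minimal: {Q}⁺ = {Q}; {F}⁺ = {A, B, E, F, G, M} — none reach the full schema.
{A, G, Q}⁺: A→EM adds E, M; EQ→BK adds B, K; GM→AEF adds F → {A, B, E, F, G, K, M, Q}. Minimal: {G, Q}⁺ = {G, Q}; {A, Q}⁺ = {A, B, E, K, M, Q}; {A, G}⁺ = {A, B, E, F, G, M} — none reach the full schema.
{E, G, Q}⁺: EQ→BK adds B, K; BGK→A adds A; A→EM adds M; GM→AEF adds F → {A, B, E, F, G, K, M, Q}. Minimal: {G, Q}⁺ = {G, Q}; {E, Q}⁺ = {B, E, K, Q}; {E, G}⁺ = {E, G} — none reach the full schema.
{G, M, Q}⁺: GM→AEF adds A, E, F; EQ→BK adds B, K → {A, B, E, F, G, K, M, Q}. Minimal: {M, Q}⁺ = {M, Q}; {G, Q}⁺ = {G, Q}; {G, M}⁺ = {A, B, E, F, G, M} — none reach the full schema.
{B, G, K, Q}⁺: BGK→A adds A; A→EM adds E, M; GM→AEF adds F → {A, B, E, F, G, K, M, Q}. Minimal: {G, K, Q}⁺ = {G, K, Q}; {B, K, Q}⁺ = {B, K, Q}; {B, G, Q}⁺ = {B, G, Q}; … — none reach the full schema.
Any other superkey contains one of these as a subset, so there are no further candidate keys.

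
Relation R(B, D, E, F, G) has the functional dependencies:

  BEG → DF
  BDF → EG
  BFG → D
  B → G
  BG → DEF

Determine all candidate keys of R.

{B}

Attribute B never appears on the right-hand side of any dependency, so B must belong to every candidate key.
{B}⁺ = {B, D, E, F, G}, which is all of the schema, so {B} is the only candidate key.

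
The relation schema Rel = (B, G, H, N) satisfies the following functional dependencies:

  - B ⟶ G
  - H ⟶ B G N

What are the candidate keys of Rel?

Attribute H never appears on the right-hand side of any dependency, so H must belong to every candidate key.
{H}⁺ = {B, G, H, N}, which is all of the schema, so {H} is the only candidate key.

H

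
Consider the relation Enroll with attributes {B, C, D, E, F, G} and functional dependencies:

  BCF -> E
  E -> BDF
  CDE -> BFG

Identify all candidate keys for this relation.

{C, E}; {B, C, F}

Attribute C never appears on the right-hand side of any dependency, so C must belong to every candidate key.
{C}⁺ = {C}, which is not all of the schema, so we must add further attributes.
{C, E}⁺: E→BDF adds B, D, F; CDE→BFG adds G → {B, C, D, E, F, G}. Minimal: {E}⁺ = {B, D, E, F}; {C}⁺ = {C} — none reach the full schema.
{B, C, F}⁺: BCF→E adds E; E→BDF adds D; CDE→BFG adds G → {B, C, D, E, F, G}. Minimal: {C, F}⁺ = {C, F}; {B, F}⁺ = {B, F}; {B, C}⁺ = {B, C} — none reach the full schema.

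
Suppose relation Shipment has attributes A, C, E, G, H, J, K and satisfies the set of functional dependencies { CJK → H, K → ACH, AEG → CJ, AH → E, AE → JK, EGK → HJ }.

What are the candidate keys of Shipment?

(G, K); (A, E, G); (A, G, H)

Attribute G never appears on the right-hand side of any dependency, so G must belong to every candidate key.
{G}⁺ = {G}, which is not all of the schema, so we must add further attributes.
{G, K}⁺: K→ACH adds A, C, H; AH→E adds E; AE→JK adds J → {A, C, E, G, H, J, K}. Minimal: {K}⁺ = {A, C, E, H, J, K}; {G}⁺ = {G} — none reach the full schema.
{A, E, G}⁺: AEG→CJ adds C, J; AE→JK adds K; EGK→HJ adds H → {A, C, E, G, H, J, K}. Minimal: {E, G}⁺ = {E, G}; {A, G}⁺ = {A, G}; {A, E}⁺ = {A, C, E, H, J, K} — none reach the full schema.
{A, G, H}⁺: AH→E adds E; AE→JK adds J, K; K→ACH adds C → {A, C, E, G, H, J, K}. Minimal: {G, H}⁺ = {G, H}; {A, H}⁺ = {A, C, E, H, J, K}; {A, G}⁺ = {A, G} — none reach the full schema.
Any other superkey contains one of these as a subset, so there are no further candidate keys.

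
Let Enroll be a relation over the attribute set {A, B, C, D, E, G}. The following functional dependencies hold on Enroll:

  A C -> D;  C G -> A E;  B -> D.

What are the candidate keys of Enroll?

{B, C, G}

Attributes B, C, G never appear on any right-hand side, so every candidate key must contain {B, C, G}.
{B, C, G}⁺ = {A, B, C, D, E, G}, which is all of the schema, so {B, C, G} is the only candidate key.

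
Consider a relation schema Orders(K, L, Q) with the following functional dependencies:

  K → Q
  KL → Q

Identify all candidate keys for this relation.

{K, L}

Attributes K, L never appear on any right-hand side, so every candidate key must contain {K, L}.
{K, L}⁺ = {K, L, Q}, which is all of the schema, so {K, L} is the only candidate key.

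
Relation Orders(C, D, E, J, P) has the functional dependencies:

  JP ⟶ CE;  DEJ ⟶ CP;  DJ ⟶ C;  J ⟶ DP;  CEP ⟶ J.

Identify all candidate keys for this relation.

{J}⁺: J→DP adds D, P; JP→CE adds C, E → {C, D, E, J, P}.
{C, E, P}⁺: CEP→J adds J; J→DP adds D → {C, D, E, J, P}. Minimal: {E, P}⁺ = {E, P}; {C, P}⁺ = {C, P}; {C, E}⁺ = {C, E} — none reach the full schema.
Any other superkey contains one of these as a subset, so there are no further candidate keys.

{J}, {C, E, P}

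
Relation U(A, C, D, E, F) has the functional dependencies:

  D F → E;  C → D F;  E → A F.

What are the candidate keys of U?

{C}

Attribute C never appears on the right-hand side of any dependency, so C must belong to every candidate key.
{C}⁺ = {A, C, D, E, F}, which is all of the schema, so {C} is the only candidate key.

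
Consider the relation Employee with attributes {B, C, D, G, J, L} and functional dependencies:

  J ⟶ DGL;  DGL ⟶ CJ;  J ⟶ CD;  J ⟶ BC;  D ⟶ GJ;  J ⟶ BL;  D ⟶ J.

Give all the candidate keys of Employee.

{D}⁺: D→GJ adds G, J; J→BL adds B, L; DGL→CJ adds C → {B, C, D, G, J, L}.
{J}⁺: J→DGL adds D, G, L; DGL→CJ adds C; J→BC adds B → {B, C, D, G, J, L}.

{D}, {J}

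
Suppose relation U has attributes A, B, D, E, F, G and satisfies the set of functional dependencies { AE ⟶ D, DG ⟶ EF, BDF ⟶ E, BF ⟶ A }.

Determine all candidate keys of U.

Attributes B, G never appear on any right-hand side, so every candidate key must contain {B, G}.
{B, G}⁺ = {B, G}, which is not all of the schema, so we must add further attributes.
{B, D, G}⁺: DG→EF adds E, F; BF→A adds A → {A, B, D, E, F, G}.
{A, B, E, G}⁺: AE→D adds D; DG→EF adds F → {A, B, D, E, F, G}.
{B, E, F, G}⁺: BF→A adds A; AE→D adds D → {A, B, D, E, F, G}.
Any other superkey contains one of these as a subset, so there are no further candidate keys.

{B, D, G}, {A, B, E, G}, {B, E, F, G}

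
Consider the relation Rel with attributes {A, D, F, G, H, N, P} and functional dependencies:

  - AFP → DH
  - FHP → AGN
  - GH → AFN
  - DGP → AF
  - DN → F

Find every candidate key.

{A, F, P}; {D, G, P}; {F, H, P}; {G, H, P}; {A, D, N, P}; {D, H, N, P}

Attribute P never appears on the right-hand side of any dependency, so P must belong to every candidate key.
{P}⁺ = {P}, which is not all of the schema, so we must add further attributes.
{A, F, P}⁺: AFP→DH adds D, H; FHP→AGN adds G, N → {A, D, F, G, H, N, P}. Minimal: {F, P}⁺ = {F, P}; {A, P}⁺ = {A, P}; {A, F}⁺ = {A, F} — none reach the full schema.
{D, G, P}⁺: DGP→AF adds A, F; AFP→DH adds H; FHP→AGN adds N → {A, D, F, G, H, N, P}. Minimal: {G, P}⁺ = {G, P}; {D, P}⁺ = {D, P}; {D, G}⁺ = {D, G} — none reach the full schema.
{F, H, P}⁺: FHP→AGN adds A, G, N; AFP→DH adds D → {A, D, F, G, H, N, P}. Minimal: {H, P}⁺ = {H, P}; {F, P}⁺ = {F, P}; {F, H}⁺ = {F, H} — none reach the full schema.
{G, H, P}⁺: GH→AFN adds A, F, N; AFP→DH adds D → {A, D, F, G, H, N, P}. Minimal: {H, P}⁺ = {H, P}; {G, P}⁺ = {G, P}; {G, H}⁺ = {A, F, G, H, N} — none reach the full schema.
{A, D, N, P}⁺: DN→F adds F; AFP→DH adds H; FHP→AGN adds G → {A, D, F, G, H, N, P}. Minimal: {D, N, P}⁺ = {D, F, N, P}; {A, N, P}⁺ = {A, N, P}; {A, D, P}⁺ = {A, D, P}; … — none reach the full schema.
{D, H, N, P}⁺: DN→F adds F; FHP→AGN adds A, G → {A, D, F, G, H, N, P}. Minimal: {H, N, P}⁺ = {H, N, P}; {D, N, P}⁺ = {D, F, N, P}; {D, H, P}⁺ = {D, H, P}; … — none reach the full schema.
Any other superkey contains one of these as a subset, so there are no further candidate keys.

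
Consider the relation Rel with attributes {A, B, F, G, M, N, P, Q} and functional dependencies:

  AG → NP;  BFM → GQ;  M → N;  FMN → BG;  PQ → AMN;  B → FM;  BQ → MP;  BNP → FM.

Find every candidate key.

{B}⁺: B→FM adds F, M; BFM→GQ adds G, Q; M→N adds N; BQ→MP adds P; PQ→AMN adds A → {A, B, F, G, M, N, P, Q}.
{F, M}⁺: M→N adds N; FMN→BG adds B, G; BFM→GQ adds Q; BQ→MP adds P; PQ→AMN adds A → {A, B, F, G, M, N, P, Q}.
{F, P, Q}⁺: PQ→AMN adds A, M, N; FMN→BG adds B, G → {A, B, F, G, M, N, P, Q}.
{A, F, G, Q}⁺: AG→NP adds N, P; PQ→AMN adds M; FMN→BG adds B → {A, B, F, G, M, N, P, Q}.

{B}; {F, M}; {F, P, Q}; {A, F, G, Q}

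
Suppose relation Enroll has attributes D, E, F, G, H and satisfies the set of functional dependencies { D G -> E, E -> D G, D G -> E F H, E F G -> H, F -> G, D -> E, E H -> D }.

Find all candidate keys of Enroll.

{D}⁺: D→E adds E; E→DG adds G; DG→EFH adds F, H → {D, E, F, G, H}.
{E}⁺: E→DG adds D, G; DG→EFH adds F, H → {D, E, F, G, H}.

{D}, {E}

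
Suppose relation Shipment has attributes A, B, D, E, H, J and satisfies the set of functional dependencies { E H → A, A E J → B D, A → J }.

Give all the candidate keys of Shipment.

{E, H}⁺: EH→A adds A; A→J adds J; AEJ→BD adds B, D → {A, B, D, E, H, J}. Minimal: {H}⁺ = {H}; {E}⁺ = {E} — none reach the full schema.

{E, H}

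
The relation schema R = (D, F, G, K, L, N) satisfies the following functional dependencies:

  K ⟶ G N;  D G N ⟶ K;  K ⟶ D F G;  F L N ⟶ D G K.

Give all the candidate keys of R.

{K, L}, {F, L, N}, {D, G, L, N}

Attribute L never appears on the right-hand side of any dependency, so L must belong to every candidate key.
{L}⁺ = {L}, which is not all of the schema, so we must add further attributes.
{K, L}⁺: K→GN adds G, N; K→DFG adds D, F → {D, F, G, K, L, N}. Minimal: {L}⁺ = {L}; {K}⁺ = {D, F, G, K, N} — none reach the full schema.
{F, L, N}⁺: FLN→DGK adds D, G, K → {D, F, G, K, L, N}. Minimal: {L, N}⁺ = {L, N}; {F, N}⁺ = {F, N}; {F, L}⁺ = {F, L} — none reach the full schema.
{D, G, L, N}⁺: DGN→K adds K; K→DFG adds F → {D, F, G, K, L, N}. Minimal: {G, L, N}⁺ = {G, L, N}; {D, L, N}⁺ = {D, L, N}; {D, G, N}⁺ = {D, F, G, K, N}; … — none reach the full schema.
Any other superkey contains one of these as a subset, so there are no further candidate keys.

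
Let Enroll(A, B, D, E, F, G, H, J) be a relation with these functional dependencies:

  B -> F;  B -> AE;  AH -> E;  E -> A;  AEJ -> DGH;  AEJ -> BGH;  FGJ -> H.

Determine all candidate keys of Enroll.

{B, J}, {E, J}, {A, H, J}, {A, F, G, J}

Attribute J never appears on the right-hand side of any dependency, so J must belong to every candidate key.
{J}⁺ = {J}, which is not all of the schema, so we must add further attributes.
{B, J}⁺: B→F adds F; B→AE adds A, E; AEJ→DGH adds D, G, H → {A, B, D, E, F, G, H, J}. Minimal: {J}⁺ = {J}; {B}⁺ = {A, B, E, F} — none reach the full schema.
{E, J}⁺: E→A adds A; AEJ→DGH adds D, G, H; AEJ→BGH adds B; B→F adds F → {A, B, D, E, F, G, H, J}. Minimal: {J}⁺ = {J}; {E}⁺ = {A, E} — none reach the full schema.
{A, H, J}⁺: AH→E adds E; AEJ→DGH adds D, G; AEJ→BGH adds B; B→F adds F → {A, B, D, E, F, G, H, J}. Minimal: {H, J}⁺ = {H, J}; {A, J}⁺ = {A, J}; {A, H}⁺ = {A, E, H} — none reach the full schema.
{A, F, G, J}⁺: FGJ→H adds H; AH→E adds E; AEJ→DGH adds D; AEJ→BGH adds B → {A, B, D, E, F, G, H, J}. Minimal: {F, G, J}⁺ = {F, G, H, J}; {A, G, J}⁺ = {A, G, J}; {A, F, J}⁺ = {A, F, J}; … — none reach the full schema.
Any other superkey contains one of these as a subset, so there are no further candidate keys.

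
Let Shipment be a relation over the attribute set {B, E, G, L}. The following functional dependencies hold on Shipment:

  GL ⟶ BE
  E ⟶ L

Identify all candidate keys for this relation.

EG, GL

Attribute G never appears on the right-hand side of any dependency, so G must belong to every candidate key.
{G}⁺ = {G}, which is not all of the schema, so we must add further attributes.
{E, G}⁺: E→L adds L; GL→BE adds B → {B, E, G, L}. Minimal: {G}⁺ = {G}; {E}⁺ = {E, L} — none reach the full schema.
{G, L}⁺: GL→BE adds B, E → {B, E, G, L}. Minimal: {L}⁺ = {L}; {G}⁺ = {G} — none reach the full schema.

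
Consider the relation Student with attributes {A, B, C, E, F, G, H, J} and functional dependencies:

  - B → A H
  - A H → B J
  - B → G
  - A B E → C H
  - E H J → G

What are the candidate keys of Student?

{B, E, F}, {A, E, F, H}

Attributes E, F never appear on any right-hand side, so every candidate key must contain {E, F}.
{E, F}⁺ = {E, F}, which is not all of the schema, so we must add further attributes.
{B, E, F}⁺: B→AH adds A, H; AH→BJ adds J; B→G adds G; ABE→CH adds C → {A, B, C, E, F, G, H, J}.
{A, E, F, H}⁺: AH→BJ adds B, J; B→G adds G; ABE→CH adds C → {A, B, C, E, F, G, H, J}.
Any other superkey contains one of these as a subset, so there are no further candidate keys.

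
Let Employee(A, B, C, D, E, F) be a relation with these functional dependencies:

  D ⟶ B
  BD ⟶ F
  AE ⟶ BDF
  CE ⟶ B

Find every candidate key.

Attributes A, C, E never appear on any right-hand side, so every candidate key must contain {A, C, E}.
{A, C, E}⁺ = {A, B, C, D, E, F}, which is all of the schema, so {A, C, E} is the only candidate key.

{A, C, E}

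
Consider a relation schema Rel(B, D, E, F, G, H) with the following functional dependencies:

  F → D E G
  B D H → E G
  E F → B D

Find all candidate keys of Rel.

{F, H}⁺: F→DEG adds D, E, G; EF→BD adds B → {B, D, E, F, G, H}.
No other minimal superkey exists.

(F, H)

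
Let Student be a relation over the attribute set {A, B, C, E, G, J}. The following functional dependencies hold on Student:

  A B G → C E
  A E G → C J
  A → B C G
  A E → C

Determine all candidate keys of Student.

{A}

Attribute A never appears on the right-hand side of any dependency, so A must belong to every candidate key.
{A}⁺ = {A, B, C, E, G, J}, which is all of the schema, so {A} is the only candidate key.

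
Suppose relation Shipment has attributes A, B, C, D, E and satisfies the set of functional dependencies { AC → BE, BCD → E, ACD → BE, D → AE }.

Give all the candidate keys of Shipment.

(C, D)

Attributes C, D never appear on any right-hand side, so every candidate key must contain {C, D}.
{C, D}⁺ = {A, B, C, D, E}, which is all of the schema, so {C, D} is the only candidate key.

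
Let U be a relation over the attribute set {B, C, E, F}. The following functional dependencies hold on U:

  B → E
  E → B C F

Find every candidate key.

{B}⁺: B→E adds E; E→BCF adds C, F → {B, C, E, F}.
{E}⁺: E→BCF adds B, C, F → {B, C, E, F}.

(B), (E)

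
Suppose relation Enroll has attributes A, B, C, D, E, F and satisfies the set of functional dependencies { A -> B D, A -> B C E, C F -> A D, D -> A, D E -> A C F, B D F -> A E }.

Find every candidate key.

{A}⁺: A→BD adds B, D; A→BCE adds C, E; DE→ACF adds F → {A, B, C, D, E, F}.
{D}⁺: D→A adds A; A→BD adds B; A→BCE adds C, E; DE→ACF adds F → {A, B, C, D, E, F}.
{C, F}⁺: CF→AD adds A, D; A→BD adds B; A→BCE adds E → {A, B, C, D, E, F}. Minimal: {F}⁺ = {F}; {C}⁺ = {C} — none reach the full schema.

{A}, {D}, {C, F}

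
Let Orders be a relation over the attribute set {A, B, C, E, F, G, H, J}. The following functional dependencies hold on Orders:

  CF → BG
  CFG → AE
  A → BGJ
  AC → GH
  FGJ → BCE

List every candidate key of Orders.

Attribute F never appears on the right-hand side of any dependency, so F must belong to every candidate key.
{F}⁺ = {F}, which is not all of the schema, so we must add further attributes.
{A, F}⁺: A→BGJ adds B, G, J; FGJ→BCE adds C, E; AC→GH adds H → {A, B, C, E, F, G, H, J}. Minimal: {F}⁺ = {F}; {A}⁺ = {A, B, G, J} — none reach the full schema.
{C, F}⁺: CF→BG adds B, G; CFG→AE adds A, E; A→BGJ adds J; AC→GH adds H → {A, B, C, E, F, G, H, J}. Minimal: {F}⁺ = {F}; {C}⁺ = {C} — none reach the full schema.
{F, G, J}⁺: FGJ→BCE adds B, C, E; CFG→AE adds A; AC→GH adds H → {A, B, C, E, F, G, H, J}. Minimal: {G, J}⁺ = {G, J}; {F, J}⁺ = {F, J}; {F, G}⁺ = {F, G} — none reach the full schema.

{A, F}; {C, F}; {F, G, J}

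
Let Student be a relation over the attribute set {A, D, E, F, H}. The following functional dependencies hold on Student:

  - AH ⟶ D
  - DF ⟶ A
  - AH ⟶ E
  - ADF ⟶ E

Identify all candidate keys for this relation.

Attributes F, H never appear on any right-hand side, so every candidate key must contain {F, H}.
{F, H}⁺ = {F, H}, which is not all of the schema, so we must add further attributes.
{A, F, H}⁺: AH→D adds D; AH→E adds E → {A, D, E, F, H}.
{D, F, H}⁺: DF→A adds A; AH→E adds E → {A, D, E, F, H}.

{A, F, H}, {D, F, H}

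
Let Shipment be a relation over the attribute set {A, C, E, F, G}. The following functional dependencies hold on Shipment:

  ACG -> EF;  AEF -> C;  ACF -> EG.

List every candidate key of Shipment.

Attribute A never appears on the right-hand side of any dependency, so A must belong to every candidate key.
{A}⁺ = {A}, which is not all of the schema, so we must add further attributes.
{A, C, F}⁺: ACF→EG adds E, G → {A, C, E, F, G}.
{A, C, G}⁺: ACG→EF adds E, F → {A, C, E, F, G}.
{A, E, F}⁺: AEF→C adds C; ACF→EG adds G → {A, C, E, F, G}.

{A, C, F}, {A, C, G}, {A, E, F}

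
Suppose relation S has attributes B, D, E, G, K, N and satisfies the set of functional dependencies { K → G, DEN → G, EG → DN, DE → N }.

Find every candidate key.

BEK

Attributes B, E, K never appear on any right-hand side, so every candidate key must contain {B, E, K}.
{B, E, K}⁺ = {B, D, E, G, K, N}, which is all of the schema, so {B, E, K} is the only candidate key.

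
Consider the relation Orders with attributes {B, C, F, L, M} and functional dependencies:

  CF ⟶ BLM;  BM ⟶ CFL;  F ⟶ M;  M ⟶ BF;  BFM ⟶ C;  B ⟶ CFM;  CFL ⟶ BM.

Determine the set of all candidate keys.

{B}, {F}, {M}

{B}⁺: B→CFM adds C, F, M; CF→BLM adds L → {B, C, F, L, M}.
{F}⁺: F→M adds M; M→BF adds B; BFM→C adds C; CF→BLM adds L → {B, C, F, L, M}.
{M}⁺: M→BF adds B, F; BFM→C adds C; CF→BLM adds L → {B, C, F, L, M}.
Any other superkey contains one of these as a subset, so there are no further candidate keys.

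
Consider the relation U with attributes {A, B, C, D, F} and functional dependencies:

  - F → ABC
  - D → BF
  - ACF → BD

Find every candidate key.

{D}⁺: D→BF adds B, F; F→ABC adds A, C → {A, B, C, D, F}.
{F}⁺: F→ABC adds A, B, C; ACF→BD adds D → {A, B, C, D, F}.
Any other superkey contains one of these as a subset, so there are no further candidate keys.

{D}, {F}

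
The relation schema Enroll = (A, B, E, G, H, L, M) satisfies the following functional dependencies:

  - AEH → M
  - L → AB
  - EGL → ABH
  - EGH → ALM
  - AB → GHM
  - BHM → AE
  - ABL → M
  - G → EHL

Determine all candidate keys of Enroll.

{G}; {L}; {A, B}; {B, H, M}

{G}⁺: G→EHL adds E, H, L; L→AB adds A, B; EGH→ALM adds M → {A, B, E, G, H, L, M}.
{L}⁺: L→AB adds A, B; AB→GHM adds G, H, M; BHM→AE adds E → {A, B, E, G, H, L, M}.
{A, B}⁺: AB→GHM adds G, H, M; BHM→AE adds E; G→EHL adds L → {A, B, E, G, H, L, M}. Minimal: {B}⁺ = {B}; {A}⁺ = {A} — none reach the full schema.
{B, H, M}⁺: BHM→AE adds A, E; AB→GHM adds G; G→EHL adds L → {A, B, E, G, H, L, M}. Minimal: {H, M}⁺ = {H, M}; {B, M}⁺ = {B, M}; {B, H}⁺ = {B, H} — none reach the full schema.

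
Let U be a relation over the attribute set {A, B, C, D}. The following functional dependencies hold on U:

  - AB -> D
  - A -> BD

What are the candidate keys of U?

(A, C)

Attributes A, C never appear on any right-hand side, so every candidate key must contain {A, C}.
{A, C}⁺ = {A, B, C, D}, which is all of the schema, so {A, C} is the only candidate key.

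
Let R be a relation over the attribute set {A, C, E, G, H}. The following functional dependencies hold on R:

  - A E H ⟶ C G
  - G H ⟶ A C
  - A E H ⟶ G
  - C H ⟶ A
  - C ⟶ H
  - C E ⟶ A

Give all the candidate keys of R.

{C, E}, {A, E, H}, {E, G, H}

Attribute E never appears on the right-hand side of any dependency, so E must belong to every candidate key.
{E}⁺ = {E}, which is not all of the schema, so we must add further attributes.
{C, E}⁺: C→H adds H; CE→A adds A; AEH→CG adds G → {A, C, E, G, H}. Minimal: {E}⁺ = {E}; {C}⁺ = {A, C, H} — none reach the full schema.
{A, E, H}⁺: AEH→CG adds C, G → {A, C, E, G, H}. Minimal: {E, H}⁺ = {E, H}; {A, H}⁺ = {A, H}; {A, E}⁺ = {A, E} — none reach the full schema.
{E, G, H}⁺: GH→AC adds A, C → {A, C, E, G, H}. Minimal: {G, H}⁺ = {A, C, G, H}; {E, H}⁺ = {E, H}; {E, G}⁺ = {E, G} — none reach the full schema.
Any other superkey contains one of these as a subset, so there are no further candidate keys.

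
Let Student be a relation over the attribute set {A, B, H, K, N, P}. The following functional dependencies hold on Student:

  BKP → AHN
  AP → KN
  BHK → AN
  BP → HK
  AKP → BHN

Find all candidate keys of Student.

(A, P); (B, P)

Attribute P never appears on the right-hand side of any dependency, so P must belong to every candidate key.
{P}⁺ = {P}, which is not all of the schema, so we must add further attributes.
{A, P}⁺: AP→KN adds K, N; AKP→BHN adds B, H → {A, B, H, K, N, P}. Minimal: {P}⁺ = {P}; {A}⁺ = {A} — none reach the full schema.
{B, P}⁺: BP→HK adds H, K; BKP→AHN adds A, N → {A, B, H, K, N, P}. Minimal: {P}⁺ = {P}; {B}⁺ = {B} — none reach the full schema.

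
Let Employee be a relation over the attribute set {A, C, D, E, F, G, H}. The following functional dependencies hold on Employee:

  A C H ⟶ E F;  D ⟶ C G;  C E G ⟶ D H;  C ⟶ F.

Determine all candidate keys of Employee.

(A, D, E); (A, D, H); (A, C, E, G); (A, C, G, H)

Attribute A never appears on the right-hand side of any dependency, so A must belong to every candidate key.
{A}⁺ = {A}, which is not all of the schema, so we must add further attributes.
{A, D, E}⁺: D→CG adds C, G; CEG→DH adds H; C→F adds F → {A, C, D, E, F, G, H}. Minimal: {D, E}⁺ = {C, D, E, F, G, H}; {A, E}⁺ = {A, E}; {A, D}⁺ = {A, C, D, F, G} — none reach the full schema.
{A, D, H}⁺: D→CG adds C, G; C→F adds F; ACH→EF adds E → {A, C, D, E, F, G, H}. Minimal: {D, H}⁺ = {C, D, F, G, H}; {A, H}⁺ = {A, H}; {A, D}⁺ = {A, C, D, F, G} — none reach the full schema.
{A, C, E, G}⁺: CEG→DH adds D, H; C→F adds F → {A, C, D, E, F, G, H}. Minimal: {C, E, G}⁺ = {C, D, E, F, G, H}; {A, E, G}⁺ = {A, E, G}; {A, C, G}⁺ = {A, C, F, G}; … — none reach the full schema.
{A, C, G, H}⁺: ACH→EF adds E, F; CEG→DH adds D → {A, C, D, E, F, G, H}. Minimal: {C, G, H}⁺ = {C, F, G, H}; {A, G, H}⁺ = {A, G, H}; {A, C, H}⁺ = {A, C, E, F, H}; … — none reach the full schema.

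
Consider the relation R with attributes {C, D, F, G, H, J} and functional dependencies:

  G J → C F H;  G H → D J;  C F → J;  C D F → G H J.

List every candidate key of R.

{G, H}, {G, J}, {C, D, F}, {C, F, G}

{G, H}⁺: GH→DJ adds D, J; GJ→CFH adds C, F → {C, D, F, G, H, J}.
{G, J}⁺: GJ→CFH adds C, F, H; GH→DJ adds D → {C, D, F, G, H, J}.
{C, D, F}⁺: CF→J adds J; CDF→GHJ adds G, H → {C, D, F, G, H, J}.
{C, F, G}⁺: CF→J adds J; GJ→CFH adds H; GH→DJ adds D → {C, D, F, G, H, J}.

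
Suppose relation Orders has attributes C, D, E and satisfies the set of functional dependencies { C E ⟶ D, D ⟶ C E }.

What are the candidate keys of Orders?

{D}⁺: D→CE adds C, E → {C, D, E}.
{C, E}⁺: CE→D adds D → {C, D, E}. Minimal: {E}⁺ = {E}; {C}⁺ = {C} — none reach the full schema.
Any other superkey contains one of these as a subset, so there are no further candidate keys.

{D}, {C, E}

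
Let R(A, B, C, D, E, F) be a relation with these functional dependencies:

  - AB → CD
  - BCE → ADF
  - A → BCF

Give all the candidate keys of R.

{A, E}⁺: A→BCF adds B, C, F; AB→CD adds D → {A, B, C, D, E, F}. Minimal: {E}⁺ = {E}; {A}⁺ = {A, B, C, D, F} — none reach the full schema.
{B, C, E}⁺: BCE→ADF adds A, D, F → {A, B, C, D, E, F}. Minimal: {C, E}⁺ = {C, E}; {B, E}⁺ = {B, E}; {B, C}⁺ = {B, C} — none reach the full schema.

{A, E}, {B, C, E}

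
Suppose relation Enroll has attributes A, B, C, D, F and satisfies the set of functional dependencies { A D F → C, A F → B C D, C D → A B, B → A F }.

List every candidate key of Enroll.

{B}, {A, F}, {C, D}

{B}⁺: B→AF adds A, F; AF→BCD adds C, D → {A, B, C, D, F}.
{A, F}⁺: AF→BCD adds B, C, D → {A, B, C, D, F}. Minimal: {F}⁺ = {F}; {A}⁺ = {A} — none reach the full schema.
{C, D}⁺: CD→AB adds A, B; B→AF adds F → {A, B, C, D, F}. Minimal: {D}⁺ = {D}; {C}⁺ = {C} — none reach the full schema.
Any other superkey contains one of these as a subset, so there are no further candidate keys.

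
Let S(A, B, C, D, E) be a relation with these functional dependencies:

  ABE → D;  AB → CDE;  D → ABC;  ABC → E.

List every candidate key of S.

{D}, {A, B}

{D}⁺: D→ABC adds A, B, C; ABC→E adds E → {A, B, C, D, E}.
{A, B}⁺: AB→CDE adds C, D, E → {A, B, C, D, E}.
Any other superkey contains one of these as a subset, so there are no further candidate keys.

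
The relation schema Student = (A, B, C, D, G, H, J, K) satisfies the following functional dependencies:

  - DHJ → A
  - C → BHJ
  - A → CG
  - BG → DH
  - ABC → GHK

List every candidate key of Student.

{A}⁺: A→CG adds C, G; C→BHJ adds B, H, J; BG→DH adds D; ABC→GHK adds K → {A, B, C, D, G, H, J, K}.
{C, D}⁺: C→BHJ adds B, H, J; DHJ→A adds A; A→CG adds G; ABC→GHK adds K → {A, B, C, D, G, H, J, K}. Minimal: {D}⁺ = {D}; {C}⁺ = {B, C, H, J} — none reach the full schema.
{C, G}⁺: C→BHJ adds B, H, J; BG→DH adds D; DHJ→A adds A; ABC→GHK adds K → {A, B, C, D, G, H, J, K}. Minimal: {G}⁺ = {G}; {C}⁺ = {B, C, H, J} — none reach the full schema.
{B, G, J}⁺: BG→DH adds D, H; DHJ→A adds A; A→CG adds C; ABC→GHK adds K → {A, B, C, D, G, H, J, K}. Minimal: {G, J}⁺ = {G, J}; {B, J}⁺ = {B, J}; {B, G}⁺ = {B, D, G, H} — none reach the full schema.
{D, H, J}⁺: DHJ→A adds A; A→CG adds C, G; C→BHJ adds B; ABC→GHK adds K → {A, B, C, D, G, H, J, K}. Minimal: {H, J}⁺ = {H, J}; {D, J}⁺ = {D, J}; {D, H}⁺ = {D, H} — none reach the full schema.

(A), (C, D), (C, G), (B, G, J), (D, H, J)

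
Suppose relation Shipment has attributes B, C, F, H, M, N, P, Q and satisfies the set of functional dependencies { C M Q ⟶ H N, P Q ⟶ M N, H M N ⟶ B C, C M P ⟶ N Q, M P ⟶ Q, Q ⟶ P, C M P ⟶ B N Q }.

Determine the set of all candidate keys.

Attribute F never appears on the right-hand side of any dependency, so F must belong to every candidate key.
{F}⁺ = {F}, which is not all of the schema, so we must add further attributes.
{C, F, Q}⁺: Q→P adds P; PQ→MN adds M, N; CMP→BNQ adds B; CMQ→HN adds H → {B, C, F, H, M, N, P, Q}. Minimal: {F, Q}⁺ = {F, M, N, P, Q}; {C, Q}⁺ = {B, C, H, M, N, P, Q}; {C, F}⁺ = {C, F} — none reach the full schema.
{F, H, Q}⁺: Q→P adds P; PQ→MN adds M, N; HMN→BC adds B, C → {B, C, F, H, M, N, P, Q}. Minimal: {H, Q}⁺ = {B, C, H, M, N, P, Q}; {F, Q}⁺ = {F, M, N, P, Q}; {F, H}⁺ = {F, H} — none reach the full schema.
{C, F, M, P}⁺: CMP→NQ adds N, Q; CMP→BNQ adds B; CMQ→HN adds H → {B, C, F, H, M, N, P, Q}. Minimal: {F, M, P}⁺ = {F, M, N, P, Q}; {C, M, P}⁺ = {B, C, H, M, N, P, Q}; {C, F, P}⁺ = {C, F, P}; … — none reach the full schema.
{F, H, M, P}⁺: MP→Q adds Q; PQ→MN adds N; HMN→BC adds B, C → {B, C, F, H, M, N, P, Q}. Minimal: {H, M, P}⁺ = {B, C, H, M, N, P, Q}; {F, M, P}⁺ = {F, M, N, P, Q}; {F, H, P}⁺ = {F, H, P}; … — none reach the full schema.
Any other superkey contains one of these as a subset, so there are no further candidate keys.

(C, F, Q), (F, H, Q), (C, F, M, P), (F, H, M, P)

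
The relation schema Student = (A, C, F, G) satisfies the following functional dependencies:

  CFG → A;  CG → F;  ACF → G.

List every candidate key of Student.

Attribute C never appears on the right-hand side of any dependency, so C must belong to every candidate key.
{C}⁺ = {C}, which is not all of the schema, so we must add further attributes.
{C, G}⁺: CG→F adds F; CFG→A adds A → {A, C, F, G}. Minimal: {G}⁺ = {G}; {C}⁺ = {C} — none reach the full schema.
{A, C, F}⁺: ACF→G adds G → {A, C, F, G}. Minimal: {C, F}⁺ = {C, F}; {A, F}⁺ = {A, F}; {A, C}⁺ = {A, C} — none reach the full schema.
Any other superkey contains one of these as a subset, so there are no further candidate keys.

CG, ACF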